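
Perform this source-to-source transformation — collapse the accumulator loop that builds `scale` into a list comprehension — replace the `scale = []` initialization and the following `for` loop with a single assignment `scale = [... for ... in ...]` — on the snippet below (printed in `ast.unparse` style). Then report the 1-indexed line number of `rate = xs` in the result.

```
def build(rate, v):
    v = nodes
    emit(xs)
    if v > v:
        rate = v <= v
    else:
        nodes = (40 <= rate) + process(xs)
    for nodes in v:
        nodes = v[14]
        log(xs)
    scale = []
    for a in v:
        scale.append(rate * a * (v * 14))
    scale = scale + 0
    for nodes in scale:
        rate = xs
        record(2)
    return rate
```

Transformed code:
def build(rate, v):
    v = nodes
    emit(xs)
    if v > v:
        rate = v <= v
    else:
        nodes = (40 <= rate) + process(xs)
    for nodes in v:
        nodes = v[14]
        log(xs)
    scale = [rate * a * (v * 14) for a in v]
    scale = scale + 0
    for nodes in scale:
        rate = xs
        record(2)
    return rate

14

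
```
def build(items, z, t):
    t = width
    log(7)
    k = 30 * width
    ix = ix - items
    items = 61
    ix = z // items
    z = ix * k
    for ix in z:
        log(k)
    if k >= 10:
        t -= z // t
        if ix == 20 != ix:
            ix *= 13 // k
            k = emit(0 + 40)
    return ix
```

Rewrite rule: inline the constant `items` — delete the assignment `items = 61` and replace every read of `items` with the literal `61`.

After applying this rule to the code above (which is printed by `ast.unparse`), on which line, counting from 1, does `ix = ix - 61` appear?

5

Transformed code:
def build(items, z, t):
    t = width
    log(7)
    k = 30 * width
    ix = ix - 61
    ix = z // 61
    z = ix * k
    for ix in z:
        log(k)
    if k >= 10:
        t -= z // t
        if ix == 20 != ix:
            ix *= 13 // k
            k = emit(0 + 40)
    return ix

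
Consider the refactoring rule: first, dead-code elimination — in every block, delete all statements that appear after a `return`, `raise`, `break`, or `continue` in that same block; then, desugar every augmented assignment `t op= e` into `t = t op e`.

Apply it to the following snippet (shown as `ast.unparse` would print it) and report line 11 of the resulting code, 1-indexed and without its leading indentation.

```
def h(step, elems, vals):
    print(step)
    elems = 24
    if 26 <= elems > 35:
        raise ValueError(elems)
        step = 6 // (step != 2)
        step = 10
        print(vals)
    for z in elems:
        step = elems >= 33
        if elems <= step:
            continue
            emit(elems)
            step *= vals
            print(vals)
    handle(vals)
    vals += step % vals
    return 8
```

vals = vals + step % vals

Transformed code:
def h(step, elems, vals):
    print(step)
    elems = 24
    if 26 <= elems > 35:
        raise ValueError(elems)
    for z in elems:
        step = elems >= 33
        if elems <= step:
            continue
    handle(vals)
    vals = vals + step % vals
    return 8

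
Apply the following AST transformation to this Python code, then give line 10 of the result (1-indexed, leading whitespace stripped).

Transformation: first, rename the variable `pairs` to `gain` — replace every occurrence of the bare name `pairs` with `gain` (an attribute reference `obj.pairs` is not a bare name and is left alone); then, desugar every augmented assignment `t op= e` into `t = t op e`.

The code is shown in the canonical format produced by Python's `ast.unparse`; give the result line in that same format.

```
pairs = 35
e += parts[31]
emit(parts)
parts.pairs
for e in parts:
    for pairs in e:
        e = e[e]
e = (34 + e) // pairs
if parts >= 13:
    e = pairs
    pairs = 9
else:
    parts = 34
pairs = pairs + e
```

Transformed code:
gain = 35
e = e + parts[31]
emit(parts)
parts.pairs
for e in parts:
    for gain in e:
        e = e[e]
e = (34 + e) // gain
if parts >= 13:
    e = gain
    gain = 9
else:
    parts = 34
gain = gain + e

e = gain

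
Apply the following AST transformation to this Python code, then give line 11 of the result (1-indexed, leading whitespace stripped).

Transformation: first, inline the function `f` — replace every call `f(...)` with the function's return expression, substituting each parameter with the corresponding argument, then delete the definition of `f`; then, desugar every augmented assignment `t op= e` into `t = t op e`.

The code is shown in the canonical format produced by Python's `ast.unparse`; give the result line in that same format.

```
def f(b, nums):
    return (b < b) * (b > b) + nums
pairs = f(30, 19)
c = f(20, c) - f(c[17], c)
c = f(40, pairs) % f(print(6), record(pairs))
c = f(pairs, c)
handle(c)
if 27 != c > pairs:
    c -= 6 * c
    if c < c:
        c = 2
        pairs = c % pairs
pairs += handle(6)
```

pairs = pairs + handle(6)

Transformed code:
pairs = (30 < 30) * (30 > 30) + 19
c = (20 < 20) * (20 > 20) + c - ((c[17] < c[17]) * (c[17] > c[17]) + c)
c = ((40 < 40) * (40 > 40) + pairs) % ((print(6) < print(6)) * (print(6) > print(6)) + record(pairs))
c = (pairs < pairs) * (pairs > pairs) + c
handle(c)
if 27 != c > pairs:
    c = c - 6 * c
    if c < c:
        c = 2
        pairs = c % pairs
pairs = pairs + handle(6)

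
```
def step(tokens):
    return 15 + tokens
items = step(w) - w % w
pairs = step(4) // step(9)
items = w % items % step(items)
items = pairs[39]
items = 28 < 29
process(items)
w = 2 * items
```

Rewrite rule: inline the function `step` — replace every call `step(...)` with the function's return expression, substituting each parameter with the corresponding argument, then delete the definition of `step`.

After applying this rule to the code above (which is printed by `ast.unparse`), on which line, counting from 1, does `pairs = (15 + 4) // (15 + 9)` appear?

Transformed code:
items = 15 + w - w % w
pairs = (15 + 4) // (15 + 9)
items = w % items % (15 + items)
items = pairs[39]
items = 28 < 29
process(items)
w = 2 * items

2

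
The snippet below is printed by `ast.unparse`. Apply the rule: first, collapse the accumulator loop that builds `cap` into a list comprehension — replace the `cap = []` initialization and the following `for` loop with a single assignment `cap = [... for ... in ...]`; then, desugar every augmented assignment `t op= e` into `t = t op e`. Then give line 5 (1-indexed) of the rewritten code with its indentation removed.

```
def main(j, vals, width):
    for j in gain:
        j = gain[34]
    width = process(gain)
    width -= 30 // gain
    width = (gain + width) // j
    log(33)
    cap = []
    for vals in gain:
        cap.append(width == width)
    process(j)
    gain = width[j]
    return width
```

Transformed code:
def main(j, vals, width):
    for j in gain:
        j = gain[34]
    width = process(gain)
    width = width - 30 // gain
    width = (gain + width) // j
    log(33)
    cap = [width == width for vals in gain]
    process(j)
    gain = width[j]
    return width

width = width - 30 // gain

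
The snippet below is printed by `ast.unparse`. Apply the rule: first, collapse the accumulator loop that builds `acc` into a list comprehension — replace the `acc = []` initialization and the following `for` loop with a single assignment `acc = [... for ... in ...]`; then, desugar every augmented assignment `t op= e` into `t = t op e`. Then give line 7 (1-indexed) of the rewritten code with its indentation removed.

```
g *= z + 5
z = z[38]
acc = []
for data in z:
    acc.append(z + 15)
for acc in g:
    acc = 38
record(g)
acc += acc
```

acc = acc + acc

Transformed code:
g = g * (z + 5)
z = z[38]
acc = [z + 15 for data in z]
for acc in g:
    acc = 38
record(g)
acc = acc + acc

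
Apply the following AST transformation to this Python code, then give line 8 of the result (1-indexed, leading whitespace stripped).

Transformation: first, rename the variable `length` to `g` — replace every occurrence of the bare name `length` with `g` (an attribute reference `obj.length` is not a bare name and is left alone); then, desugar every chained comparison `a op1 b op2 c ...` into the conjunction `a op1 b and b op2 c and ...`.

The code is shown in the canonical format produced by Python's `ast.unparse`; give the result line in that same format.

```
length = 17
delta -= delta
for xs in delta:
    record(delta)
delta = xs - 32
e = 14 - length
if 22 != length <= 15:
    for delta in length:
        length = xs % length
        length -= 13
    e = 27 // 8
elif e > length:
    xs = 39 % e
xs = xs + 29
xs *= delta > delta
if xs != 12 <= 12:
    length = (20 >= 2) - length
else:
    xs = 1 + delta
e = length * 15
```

for delta in g:

Transformed code:
g = 17
delta -= delta
for xs in delta:
    record(delta)
delta = xs - 32
e = 14 - g
if 22 != g and g <= 15:
    for delta in g:
        g = xs % g
        g -= 13
    e = 27 // 8
elif e > g:
    xs = 39 % e
xs = xs + 29
xs *= delta > delta
if xs != 12 and 12 <= 12:
    g = (20 >= 2) - g
else:
    xs = 1 + delta
e = g * 15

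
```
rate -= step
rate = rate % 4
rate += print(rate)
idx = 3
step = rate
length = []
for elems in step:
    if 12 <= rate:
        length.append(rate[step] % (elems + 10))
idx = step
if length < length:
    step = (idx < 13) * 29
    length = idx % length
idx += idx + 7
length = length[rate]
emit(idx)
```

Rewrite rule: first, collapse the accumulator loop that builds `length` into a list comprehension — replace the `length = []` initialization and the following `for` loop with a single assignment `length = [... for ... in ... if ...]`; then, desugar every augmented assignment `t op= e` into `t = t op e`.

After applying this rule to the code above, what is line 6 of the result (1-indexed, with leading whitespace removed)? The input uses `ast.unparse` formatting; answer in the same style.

Transformed code:
rate = rate - step
rate = rate % 4
rate = rate + print(rate)
idx = 3
step = rate
length = [rate[step] % (elems + 10) for elems in step if 12 <= rate]
idx = step
if length < length:
    step = (idx < 13) * 29
    length = idx % length
idx = idx + (idx + 7)
length = length[rate]
emit(idx)

length = [rate[step] % (elems + 10) for elems in step if 12 <= rate]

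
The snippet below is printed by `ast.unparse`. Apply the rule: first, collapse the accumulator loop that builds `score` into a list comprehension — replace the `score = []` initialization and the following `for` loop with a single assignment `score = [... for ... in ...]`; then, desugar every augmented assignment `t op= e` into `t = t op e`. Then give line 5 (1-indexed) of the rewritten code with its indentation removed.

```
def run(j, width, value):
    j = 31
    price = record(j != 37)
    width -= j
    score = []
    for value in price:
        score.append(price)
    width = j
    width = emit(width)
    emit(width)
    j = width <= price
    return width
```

score = [price for value in price]

Transformed code:
def run(j, width, value):
    j = 31
    price = record(j != 37)
    width = width - j
    score = [price for value in price]
    width = j
    width = emit(width)
    emit(width)
    j = width <= price
    return width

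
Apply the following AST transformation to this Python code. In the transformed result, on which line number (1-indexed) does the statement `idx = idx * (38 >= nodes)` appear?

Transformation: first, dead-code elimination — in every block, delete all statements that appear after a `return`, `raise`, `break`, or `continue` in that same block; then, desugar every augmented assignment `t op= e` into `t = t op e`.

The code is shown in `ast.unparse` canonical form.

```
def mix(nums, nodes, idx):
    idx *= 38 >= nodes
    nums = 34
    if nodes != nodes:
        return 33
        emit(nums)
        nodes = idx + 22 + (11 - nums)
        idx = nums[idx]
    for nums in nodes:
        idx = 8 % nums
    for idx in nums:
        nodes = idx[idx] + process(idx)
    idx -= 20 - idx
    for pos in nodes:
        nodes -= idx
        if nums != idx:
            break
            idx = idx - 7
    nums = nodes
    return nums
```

2

Transformed code:
def mix(nums, nodes, idx):
    idx = idx * (38 >= nodes)
    nums = 34
    if nodes != nodes:
        return 33
    for nums in nodes:
        idx = 8 % nums
    for idx in nums:
        nodes = idx[idx] + process(idx)
    idx = idx - (20 - idx)
    for pos in nodes:
        nodes = nodes - idx
        if nums != idx:
            break
    nums = nodes
    return nums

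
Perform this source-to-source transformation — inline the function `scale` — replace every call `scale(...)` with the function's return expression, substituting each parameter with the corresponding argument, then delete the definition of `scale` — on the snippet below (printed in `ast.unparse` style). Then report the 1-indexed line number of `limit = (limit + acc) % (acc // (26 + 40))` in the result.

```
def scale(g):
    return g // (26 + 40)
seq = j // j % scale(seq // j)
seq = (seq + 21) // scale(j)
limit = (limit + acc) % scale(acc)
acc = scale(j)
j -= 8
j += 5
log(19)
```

Transformed code:
seq = j // j % (seq // j // (26 + 40))
seq = (seq + 21) // (j // (26 + 40))
limit = (limit + acc) % (acc // (26 + 40))
acc = j // (26 + 40)
j -= 8
j += 5
log(19)

3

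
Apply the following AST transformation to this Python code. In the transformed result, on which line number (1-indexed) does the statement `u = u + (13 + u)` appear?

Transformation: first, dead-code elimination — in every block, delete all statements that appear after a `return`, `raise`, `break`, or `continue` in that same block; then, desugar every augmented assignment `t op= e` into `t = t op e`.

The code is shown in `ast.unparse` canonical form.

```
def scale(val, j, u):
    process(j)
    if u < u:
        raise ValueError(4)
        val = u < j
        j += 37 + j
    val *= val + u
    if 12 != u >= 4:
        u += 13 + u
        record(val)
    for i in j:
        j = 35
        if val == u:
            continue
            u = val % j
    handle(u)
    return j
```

Transformed code:
def scale(val, j, u):
    process(j)
    if u < u:
        raise ValueError(4)
    val = val * (val + u)
    if 12 != u >= 4:
        u = u + (13 + u)
        record(val)
    for i in j:
        j = 35
        if val == u:
            continue
    handle(u)
    return j

7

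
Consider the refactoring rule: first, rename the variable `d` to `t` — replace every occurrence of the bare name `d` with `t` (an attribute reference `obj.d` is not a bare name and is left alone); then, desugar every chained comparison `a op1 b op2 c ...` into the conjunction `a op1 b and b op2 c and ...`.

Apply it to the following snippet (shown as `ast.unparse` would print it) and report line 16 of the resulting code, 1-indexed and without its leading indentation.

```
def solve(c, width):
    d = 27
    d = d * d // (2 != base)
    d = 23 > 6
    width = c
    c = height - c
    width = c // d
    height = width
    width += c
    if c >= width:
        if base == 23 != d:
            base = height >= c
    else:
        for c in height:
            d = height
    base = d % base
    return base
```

Transformed code:
def solve(c, width):
    t = 27
    t = t * t // (2 != base)
    t = 23 > 6
    width = c
    c = height - c
    width = c // t
    height = width
    width += c
    if c >= width:
        if base == 23 and 23 != t:
            base = height >= c
    else:
        for c in height:
            t = height
    base = t % base
    return base

base = t % base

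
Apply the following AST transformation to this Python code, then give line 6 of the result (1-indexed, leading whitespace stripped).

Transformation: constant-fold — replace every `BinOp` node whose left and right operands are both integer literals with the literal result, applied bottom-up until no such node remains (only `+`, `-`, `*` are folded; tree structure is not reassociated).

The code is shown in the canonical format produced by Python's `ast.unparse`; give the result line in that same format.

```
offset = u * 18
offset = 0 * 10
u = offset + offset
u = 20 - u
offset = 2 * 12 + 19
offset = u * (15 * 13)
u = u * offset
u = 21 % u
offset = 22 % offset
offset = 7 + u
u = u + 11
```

offset = u * 195

Transformed code:
offset = u * 18
offset = 0
u = offset + offset
u = 20 - u
offset = 43
offset = u * 195
u = u * offset
u = 21 % u
offset = 22 % offset
offset = 7 + u
u = u + 11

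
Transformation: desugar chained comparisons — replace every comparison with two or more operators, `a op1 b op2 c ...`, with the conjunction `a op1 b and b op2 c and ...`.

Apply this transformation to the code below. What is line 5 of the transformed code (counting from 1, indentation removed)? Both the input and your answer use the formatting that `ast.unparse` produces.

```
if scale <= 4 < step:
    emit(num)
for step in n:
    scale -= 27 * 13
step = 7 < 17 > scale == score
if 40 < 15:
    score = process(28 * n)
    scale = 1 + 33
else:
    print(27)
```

Transformed code:
if scale <= 4 and 4 < step:
    emit(num)
for step in n:
    scale -= 27 * 13
step = 7 < 17 and 17 > scale and (scale == score)
if 40 < 15:
    score = process(28 * n)
    scale = 1 + 33
else:
    print(27)

step = 7 < 17 and 17 > scale and (scale == score)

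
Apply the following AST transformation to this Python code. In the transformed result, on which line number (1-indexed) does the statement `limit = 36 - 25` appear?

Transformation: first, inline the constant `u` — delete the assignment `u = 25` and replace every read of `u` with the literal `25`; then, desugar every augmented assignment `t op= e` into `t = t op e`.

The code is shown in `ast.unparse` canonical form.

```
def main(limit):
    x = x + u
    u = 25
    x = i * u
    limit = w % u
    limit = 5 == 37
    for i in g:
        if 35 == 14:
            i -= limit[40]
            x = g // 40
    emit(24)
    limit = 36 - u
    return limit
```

11

Transformed code:
def main(limit):
    x = x + 25
    x = i * 25
    limit = w % 25
    limit = 5 == 37
    for i in g:
        if 35 == 14:
            i = i - limit[40]
            x = g // 40
    emit(24)
    limit = 36 - 25
    return limit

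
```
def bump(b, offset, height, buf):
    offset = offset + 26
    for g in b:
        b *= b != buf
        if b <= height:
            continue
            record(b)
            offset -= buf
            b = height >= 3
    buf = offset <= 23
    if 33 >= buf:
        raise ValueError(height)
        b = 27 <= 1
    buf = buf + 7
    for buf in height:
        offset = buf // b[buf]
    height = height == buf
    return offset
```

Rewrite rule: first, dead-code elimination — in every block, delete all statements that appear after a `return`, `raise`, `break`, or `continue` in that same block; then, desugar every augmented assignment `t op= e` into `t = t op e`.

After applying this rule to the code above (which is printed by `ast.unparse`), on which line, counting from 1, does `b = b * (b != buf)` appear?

Transformed code:
def bump(b, offset, height, buf):
    offset = offset + 26
    for g in b:
        b = b * (b != buf)
        if b <= height:
            continue
    buf = offset <= 23
    if 33 >= buf:
        raise ValueError(height)
    buf = buf + 7
    for buf in height:
        offset = buf // b[buf]
    height = height == buf
    return offset

4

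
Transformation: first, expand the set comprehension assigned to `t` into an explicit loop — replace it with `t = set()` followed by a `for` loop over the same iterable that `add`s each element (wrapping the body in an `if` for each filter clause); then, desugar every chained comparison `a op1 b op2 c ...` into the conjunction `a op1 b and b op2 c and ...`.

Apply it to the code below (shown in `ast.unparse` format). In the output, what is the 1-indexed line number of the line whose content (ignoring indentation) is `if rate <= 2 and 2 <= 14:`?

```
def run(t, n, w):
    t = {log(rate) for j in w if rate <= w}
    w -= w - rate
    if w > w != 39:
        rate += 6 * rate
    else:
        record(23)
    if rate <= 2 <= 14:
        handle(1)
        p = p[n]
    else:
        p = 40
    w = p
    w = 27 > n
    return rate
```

Transformed code:
def run(t, n, w):
    t = set()
    for j in w:
        if rate <= w:
            t.add(log(rate))
    w -= w - rate
    if w > w and w != 39:
        rate += 6 * rate
    else:
        record(23)
    if rate <= 2 and 2 <= 14:
        handle(1)
        p = p[n]
    else:
        p = 40
    w = p
    w = 27 > n
    return rate

11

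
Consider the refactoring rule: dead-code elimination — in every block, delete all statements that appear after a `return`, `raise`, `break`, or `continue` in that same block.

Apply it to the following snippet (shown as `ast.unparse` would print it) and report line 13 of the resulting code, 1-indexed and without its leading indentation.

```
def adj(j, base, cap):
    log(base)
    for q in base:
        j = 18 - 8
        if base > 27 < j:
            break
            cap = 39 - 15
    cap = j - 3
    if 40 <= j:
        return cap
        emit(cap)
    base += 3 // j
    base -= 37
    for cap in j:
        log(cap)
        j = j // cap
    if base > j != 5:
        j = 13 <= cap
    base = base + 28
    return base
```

Transformed code:
def adj(j, base, cap):
    log(base)
    for q in base:
        j = 18 - 8
        if base > 27 < j:
            break
    cap = j - 3
    if 40 <= j:
        return cap
    base += 3 // j
    base -= 37
    for cap in j:
        log(cap)
        j = j // cap
    if base > j != 5:
        j = 13 <= cap
    base = base + 28
    return base

log(cap)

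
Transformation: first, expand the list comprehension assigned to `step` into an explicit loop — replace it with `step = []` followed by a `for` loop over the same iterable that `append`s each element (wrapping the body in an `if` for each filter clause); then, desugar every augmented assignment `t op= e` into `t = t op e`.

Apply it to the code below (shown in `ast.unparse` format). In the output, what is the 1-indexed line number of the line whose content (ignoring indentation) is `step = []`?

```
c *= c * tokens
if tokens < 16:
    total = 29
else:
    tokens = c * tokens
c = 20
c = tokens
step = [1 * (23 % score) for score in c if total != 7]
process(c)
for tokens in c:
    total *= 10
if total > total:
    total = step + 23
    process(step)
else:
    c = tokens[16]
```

8

Transformed code:
c = c * (c * tokens)
if tokens < 16:
    total = 29
else:
    tokens = c * tokens
c = 20
c = tokens
step = []
for score in c:
    if total != 7:
        step.append(1 * (23 % score))
process(c)
for tokens in c:
    total = total * 10
if total > total:
    total = step + 23
    process(step)
else:
    c = tokens[16]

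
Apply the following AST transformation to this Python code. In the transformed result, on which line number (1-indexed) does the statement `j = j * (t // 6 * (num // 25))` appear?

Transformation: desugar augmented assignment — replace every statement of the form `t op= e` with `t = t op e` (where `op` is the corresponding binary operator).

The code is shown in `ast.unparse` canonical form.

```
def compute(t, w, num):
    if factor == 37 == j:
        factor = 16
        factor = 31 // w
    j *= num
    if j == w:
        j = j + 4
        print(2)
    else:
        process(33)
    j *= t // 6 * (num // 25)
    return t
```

11

Transformed code:
def compute(t, w, num):
    if factor == 37 == j:
        factor = 16
        factor = 31 // w
    j = j * num
    if j == w:
        j = j + 4
        print(2)
    else:
        process(33)
    j = j * (t // 6 * (num // 25))
    return t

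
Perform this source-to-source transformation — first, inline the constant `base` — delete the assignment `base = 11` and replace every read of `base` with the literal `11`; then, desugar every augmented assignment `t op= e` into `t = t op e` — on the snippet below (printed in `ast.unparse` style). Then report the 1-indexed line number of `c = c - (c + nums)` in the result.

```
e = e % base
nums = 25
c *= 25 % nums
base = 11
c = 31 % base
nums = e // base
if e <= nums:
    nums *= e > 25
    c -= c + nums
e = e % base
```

8

Transformed code:
e = e % 11
nums = 25
c = c * (25 % nums)
c = 31 % 11
nums = e // 11
if e <= nums:
    nums = nums * (e > 25)
    c = c - (c + nums)
e = e % 11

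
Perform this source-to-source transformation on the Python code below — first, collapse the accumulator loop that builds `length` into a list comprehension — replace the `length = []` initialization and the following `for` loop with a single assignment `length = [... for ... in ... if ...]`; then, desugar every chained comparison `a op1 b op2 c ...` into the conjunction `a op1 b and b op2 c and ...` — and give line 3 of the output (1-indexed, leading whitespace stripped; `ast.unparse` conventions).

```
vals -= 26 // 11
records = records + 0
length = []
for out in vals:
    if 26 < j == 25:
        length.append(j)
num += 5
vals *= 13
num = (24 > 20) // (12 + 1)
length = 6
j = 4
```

Transformed code:
vals -= 26 // 11
records = records + 0
length = [j for out in vals if 26 < j and j == 25]
num += 5
vals *= 13
num = (24 > 20) // (12 + 1)
length = 6
j = 4

length = [j for out in vals if 26 < j and j == 25]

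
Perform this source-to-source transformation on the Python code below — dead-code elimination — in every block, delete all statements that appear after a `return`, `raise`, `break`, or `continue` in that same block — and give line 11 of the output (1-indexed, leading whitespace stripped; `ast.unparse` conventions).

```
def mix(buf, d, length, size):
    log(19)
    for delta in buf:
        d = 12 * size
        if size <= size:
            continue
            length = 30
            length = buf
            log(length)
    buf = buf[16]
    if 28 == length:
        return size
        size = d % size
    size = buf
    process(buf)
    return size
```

process(buf)

Transformed code:
def mix(buf, d, length, size):
    log(19)
    for delta in buf:
        d = 12 * size
        if size <= size:
            continue
    buf = buf[16]
    if 28 == length:
        return size
    size = buf
    process(buf)
    return size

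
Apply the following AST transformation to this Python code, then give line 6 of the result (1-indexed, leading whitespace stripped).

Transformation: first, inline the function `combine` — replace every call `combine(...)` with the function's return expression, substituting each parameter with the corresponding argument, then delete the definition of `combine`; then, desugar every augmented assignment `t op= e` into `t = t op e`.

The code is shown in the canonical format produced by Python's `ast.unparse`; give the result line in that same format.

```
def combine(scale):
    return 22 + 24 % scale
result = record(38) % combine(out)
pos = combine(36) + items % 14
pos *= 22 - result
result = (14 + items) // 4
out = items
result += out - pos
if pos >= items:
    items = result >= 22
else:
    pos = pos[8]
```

result = result + (out - pos)

Transformed code:
result = record(38) % (22 + 24 % out)
pos = 22 + 24 % 36 + items % 14
pos = pos * (22 - result)
result = (14 + items) // 4
out = items
result = result + (out - pos)
if pos >= items:
    items = result >= 22
else:
    pos = pos[8]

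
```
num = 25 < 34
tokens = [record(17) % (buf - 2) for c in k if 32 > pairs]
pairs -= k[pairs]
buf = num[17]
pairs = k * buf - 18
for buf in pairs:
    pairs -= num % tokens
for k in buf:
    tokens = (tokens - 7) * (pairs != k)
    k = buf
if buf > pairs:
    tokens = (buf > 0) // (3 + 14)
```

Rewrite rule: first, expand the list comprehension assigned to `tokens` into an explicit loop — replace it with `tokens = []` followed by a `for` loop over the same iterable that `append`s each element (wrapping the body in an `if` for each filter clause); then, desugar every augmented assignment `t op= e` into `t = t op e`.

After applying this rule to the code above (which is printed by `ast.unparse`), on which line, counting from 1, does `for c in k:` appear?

3

Transformed code:
num = 25 < 34
tokens = []
for c in k:
    if 32 > pairs:
        tokens.append(record(17) % (buf - 2))
pairs = pairs - k[pairs]
buf = num[17]
pairs = k * buf - 18
for buf in pairs:
    pairs = pairs - num % tokens
for k in buf:
    tokens = (tokens - 7) * (pairs != k)
    k = buf
if buf > pairs:
    tokens = (buf > 0) // (3 + 14)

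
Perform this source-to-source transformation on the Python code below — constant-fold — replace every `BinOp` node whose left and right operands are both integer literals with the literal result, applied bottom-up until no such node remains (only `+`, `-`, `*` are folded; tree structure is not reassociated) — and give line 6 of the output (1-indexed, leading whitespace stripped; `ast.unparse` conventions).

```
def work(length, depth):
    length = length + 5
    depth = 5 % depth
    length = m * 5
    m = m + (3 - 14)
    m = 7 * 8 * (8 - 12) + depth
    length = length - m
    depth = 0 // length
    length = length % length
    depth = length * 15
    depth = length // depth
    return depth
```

Transformed code:
def work(length, depth):
    length = length + 5
    depth = 5 % depth
    length = m * 5
    m = m + -11
    m = -224 + depth
    length = length - m
    depth = 0 // length
    length = length % length
    depth = length * 15
    depth = length // depth
    return depth

m = -224 + depth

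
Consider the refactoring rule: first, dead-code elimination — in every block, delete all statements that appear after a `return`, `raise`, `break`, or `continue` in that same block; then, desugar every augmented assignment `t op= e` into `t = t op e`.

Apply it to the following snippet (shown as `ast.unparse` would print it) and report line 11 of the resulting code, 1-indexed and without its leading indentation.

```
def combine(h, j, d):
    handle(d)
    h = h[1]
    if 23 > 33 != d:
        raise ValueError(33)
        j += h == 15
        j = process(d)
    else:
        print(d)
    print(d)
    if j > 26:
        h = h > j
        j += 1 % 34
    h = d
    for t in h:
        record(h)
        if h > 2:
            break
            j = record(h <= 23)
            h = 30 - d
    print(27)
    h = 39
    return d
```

j = j + 1 % 34

Transformed code:
def combine(h, j, d):
    handle(d)
    h = h[1]
    if 23 > 33 != d:
        raise ValueError(33)
    else:
        print(d)
    print(d)
    if j > 26:
        h = h > j
        j = j + 1 % 34
    h = d
    for t in h:
        record(h)
        if h > 2:
            break
    print(27)
    h = 39
    return d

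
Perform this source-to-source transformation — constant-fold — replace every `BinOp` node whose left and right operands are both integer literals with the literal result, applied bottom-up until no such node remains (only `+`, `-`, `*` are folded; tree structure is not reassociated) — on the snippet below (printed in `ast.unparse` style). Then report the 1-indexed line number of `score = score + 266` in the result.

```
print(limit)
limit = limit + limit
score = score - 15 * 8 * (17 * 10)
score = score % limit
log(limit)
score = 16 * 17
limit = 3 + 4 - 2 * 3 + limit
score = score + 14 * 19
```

Transformed code:
print(limit)
limit = limit + limit
score = score - 20400
score = score % limit
log(limit)
score = 272
limit = 1 + limit
score = score + 266

8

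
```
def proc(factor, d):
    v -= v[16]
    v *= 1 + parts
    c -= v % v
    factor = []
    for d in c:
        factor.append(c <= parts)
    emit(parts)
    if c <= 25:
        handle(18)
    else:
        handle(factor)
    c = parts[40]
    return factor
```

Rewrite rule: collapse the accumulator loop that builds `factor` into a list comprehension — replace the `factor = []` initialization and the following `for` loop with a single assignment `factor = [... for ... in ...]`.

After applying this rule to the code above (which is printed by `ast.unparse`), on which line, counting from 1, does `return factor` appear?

Transformed code:
def proc(factor, d):
    v -= v[16]
    v *= 1 + parts
    c -= v % v
    factor = [c <= parts for d in c]
    emit(parts)
    if c <= 25:
        handle(18)
    else:
        handle(factor)
    c = parts[40]
    return factor

12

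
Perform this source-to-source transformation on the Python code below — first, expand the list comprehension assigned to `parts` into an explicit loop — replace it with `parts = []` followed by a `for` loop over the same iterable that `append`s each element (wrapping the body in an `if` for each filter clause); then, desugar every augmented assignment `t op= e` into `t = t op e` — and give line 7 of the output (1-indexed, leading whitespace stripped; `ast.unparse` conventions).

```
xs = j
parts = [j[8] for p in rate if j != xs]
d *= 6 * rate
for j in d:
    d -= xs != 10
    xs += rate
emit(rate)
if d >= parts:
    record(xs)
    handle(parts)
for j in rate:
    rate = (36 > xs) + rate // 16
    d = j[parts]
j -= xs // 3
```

for j in d:

Transformed code:
xs = j
parts = []
for p in rate:
    if j != xs:
        parts.append(j[8])
d = d * (6 * rate)
for j in d:
    d = d - (xs != 10)
    xs = xs + rate
emit(rate)
if d >= parts:
    record(xs)
    handle(parts)
for j in rate:
    rate = (36 > xs) + rate // 16
    d = j[parts]
j = j - xs // 3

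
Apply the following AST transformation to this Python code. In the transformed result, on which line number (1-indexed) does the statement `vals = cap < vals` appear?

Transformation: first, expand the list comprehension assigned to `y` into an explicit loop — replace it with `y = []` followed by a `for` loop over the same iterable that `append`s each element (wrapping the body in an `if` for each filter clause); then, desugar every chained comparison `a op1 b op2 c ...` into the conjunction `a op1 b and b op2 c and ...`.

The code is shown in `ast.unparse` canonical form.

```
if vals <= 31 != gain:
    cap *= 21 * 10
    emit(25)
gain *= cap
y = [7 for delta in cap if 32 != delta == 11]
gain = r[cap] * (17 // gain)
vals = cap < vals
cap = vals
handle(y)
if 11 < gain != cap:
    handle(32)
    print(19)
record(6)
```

Transformed code:
if vals <= 31 and 31 != gain:
    cap *= 21 * 10
    emit(25)
gain *= cap
y = []
for delta in cap:
    if 32 != delta and delta == 11:
        y.append(7)
gain = r[cap] * (17 // gain)
vals = cap < vals
cap = vals
handle(y)
if 11 < gain and gain != cap:
    handle(32)
    print(19)
record(6)

10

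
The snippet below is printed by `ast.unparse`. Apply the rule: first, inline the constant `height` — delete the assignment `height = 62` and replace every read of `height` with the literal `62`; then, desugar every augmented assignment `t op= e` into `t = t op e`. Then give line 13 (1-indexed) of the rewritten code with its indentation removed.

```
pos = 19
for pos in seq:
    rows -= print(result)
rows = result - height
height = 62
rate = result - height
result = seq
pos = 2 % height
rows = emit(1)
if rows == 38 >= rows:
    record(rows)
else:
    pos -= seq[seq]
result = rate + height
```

result = rate + 62

Transformed code:
pos = 19
for pos in seq:
    rows = rows - print(result)
rows = result - 62
rate = result - 62
result = seq
pos = 2 % 62
rows = emit(1)
if rows == 38 >= rows:
    record(rows)
else:
    pos = pos - seq[seq]
result = rate + 62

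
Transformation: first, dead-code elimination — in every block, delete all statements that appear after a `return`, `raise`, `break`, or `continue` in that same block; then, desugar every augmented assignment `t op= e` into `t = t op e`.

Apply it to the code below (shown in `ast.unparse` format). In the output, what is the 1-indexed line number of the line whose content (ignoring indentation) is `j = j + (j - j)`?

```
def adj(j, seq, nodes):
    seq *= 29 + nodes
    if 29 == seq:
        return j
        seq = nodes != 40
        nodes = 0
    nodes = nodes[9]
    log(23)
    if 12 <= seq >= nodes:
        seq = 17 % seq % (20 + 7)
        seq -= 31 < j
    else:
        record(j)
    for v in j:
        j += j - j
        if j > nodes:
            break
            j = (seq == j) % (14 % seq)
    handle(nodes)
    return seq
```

Transformed code:
def adj(j, seq, nodes):
    seq = seq * (29 + nodes)
    if 29 == seq:
        return j
    nodes = nodes[9]
    log(23)
    if 12 <= seq >= nodes:
        seq = 17 % seq % (20 + 7)
        seq = seq - (31 < j)
    else:
        record(j)
    for v in j:
        j = j + (j - j)
        if j > nodes:
            break
    handle(nodes)
    return seq

13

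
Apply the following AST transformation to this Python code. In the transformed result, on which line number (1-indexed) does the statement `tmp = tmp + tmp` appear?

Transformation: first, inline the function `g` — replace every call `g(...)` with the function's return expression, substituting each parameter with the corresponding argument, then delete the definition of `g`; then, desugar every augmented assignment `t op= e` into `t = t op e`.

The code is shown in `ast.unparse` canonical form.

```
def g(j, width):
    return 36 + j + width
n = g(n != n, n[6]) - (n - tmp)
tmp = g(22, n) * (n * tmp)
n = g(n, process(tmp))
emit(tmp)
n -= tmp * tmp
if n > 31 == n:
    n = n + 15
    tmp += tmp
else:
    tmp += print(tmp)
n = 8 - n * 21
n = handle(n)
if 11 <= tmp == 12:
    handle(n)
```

Transformed code:
n = 36 + (n != n) + n[6] - (n - tmp)
tmp = (36 + 22 + n) * (n * tmp)
n = 36 + n + process(tmp)
emit(tmp)
n = n - tmp * tmp
if n > 31 == n:
    n = n + 15
    tmp = tmp + tmp
else:
    tmp = tmp + print(tmp)
n = 8 - n * 21
n = handle(n)
if 11 <= tmp == 12:
    handle(n)

8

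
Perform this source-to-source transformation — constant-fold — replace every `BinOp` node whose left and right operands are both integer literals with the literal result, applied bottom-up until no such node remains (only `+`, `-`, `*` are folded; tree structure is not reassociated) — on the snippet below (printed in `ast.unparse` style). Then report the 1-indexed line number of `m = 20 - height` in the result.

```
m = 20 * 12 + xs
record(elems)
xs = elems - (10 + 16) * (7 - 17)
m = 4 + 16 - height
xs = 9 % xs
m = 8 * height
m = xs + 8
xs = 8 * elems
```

Transformed code:
m = 240 + xs
record(elems)
xs = elems - -260
m = 20 - height
xs = 9 % xs
m = 8 * height
m = xs + 8
xs = 8 * elems

4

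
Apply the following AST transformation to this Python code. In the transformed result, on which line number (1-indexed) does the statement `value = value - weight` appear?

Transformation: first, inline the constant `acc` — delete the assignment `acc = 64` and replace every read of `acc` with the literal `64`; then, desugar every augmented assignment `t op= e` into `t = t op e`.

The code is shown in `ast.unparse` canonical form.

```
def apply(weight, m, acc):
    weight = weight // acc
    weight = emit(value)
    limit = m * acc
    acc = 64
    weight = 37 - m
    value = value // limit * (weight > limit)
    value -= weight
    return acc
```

7

Transformed code:
def apply(weight, m, acc):
    weight = weight // 64
    weight = emit(value)
    limit = m * 64
    weight = 37 - m
    value = value // limit * (weight > limit)
    value = value - weight
    return 64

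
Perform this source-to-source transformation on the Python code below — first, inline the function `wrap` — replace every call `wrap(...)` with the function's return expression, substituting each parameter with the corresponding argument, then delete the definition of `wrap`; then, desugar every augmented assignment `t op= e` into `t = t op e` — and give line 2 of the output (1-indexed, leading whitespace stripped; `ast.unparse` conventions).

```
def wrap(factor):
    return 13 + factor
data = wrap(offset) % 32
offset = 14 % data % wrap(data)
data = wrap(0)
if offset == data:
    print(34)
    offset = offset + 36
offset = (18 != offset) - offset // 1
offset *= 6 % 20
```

Transformed code:
data = (13 + offset) % 32
offset = 14 % data % (13 + data)
data = 13 + 0
if offset == data:
    print(34)
    offset = offset + 36
offset = (18 != offset) - offset // 1
offset = offset * (6 % 20)

offset = 14 % data % (13 + data)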